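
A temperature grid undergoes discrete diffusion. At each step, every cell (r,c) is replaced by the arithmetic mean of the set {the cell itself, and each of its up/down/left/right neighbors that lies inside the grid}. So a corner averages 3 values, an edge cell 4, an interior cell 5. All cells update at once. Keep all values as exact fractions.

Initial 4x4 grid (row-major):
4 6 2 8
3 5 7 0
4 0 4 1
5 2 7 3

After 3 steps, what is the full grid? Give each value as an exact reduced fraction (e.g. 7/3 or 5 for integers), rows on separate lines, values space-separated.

After step 1:
  13/3 17/4 23/4 10/3
  4 21/5 18/5 4
  3 3 19/5 2
  11/3 7/2 4 11/3
After step 2:
  151/36 139/30 127/30 157/36
  233/60 381/100 427/100 97/30
  41/12 7/2 82/25 101/30
  61/18 85/24 449/120 29/9
After step 3:
  572/135 949/225 3937/900 2129/540
  6887/1800 6029/1500 1412/375 3427/900
  1277/360 10529/3000 2179/600 737/225
  745/216 2551/720 12407/3600 3719/1080

Answer: 572/135 949/225 3937/900 2129/540
6887/1800 6029/1500 1412/375 3427/900
1277/360 10529/3000 2179/600 737/225
745/216 2551/720 12407/3600 3719/1080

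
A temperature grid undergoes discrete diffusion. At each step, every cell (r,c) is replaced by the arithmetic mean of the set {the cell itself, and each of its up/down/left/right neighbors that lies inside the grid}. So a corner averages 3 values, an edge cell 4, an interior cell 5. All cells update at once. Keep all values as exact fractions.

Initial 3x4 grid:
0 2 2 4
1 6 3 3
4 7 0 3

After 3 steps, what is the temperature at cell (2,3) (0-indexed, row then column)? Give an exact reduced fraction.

Answer: 2081/720

Derivation:
Step 1: cell (2,3) = 2
Step 2: cell (2,3) = 17/6
Step 3: cell (2,3) = 2081/720
Full grid after step 3:
  449/180 6347/2400 2289/800 341/120
  4743/1600 3123/1000 1499/500 14119/4800
  2491/720 517/150 3871/1200 2081/720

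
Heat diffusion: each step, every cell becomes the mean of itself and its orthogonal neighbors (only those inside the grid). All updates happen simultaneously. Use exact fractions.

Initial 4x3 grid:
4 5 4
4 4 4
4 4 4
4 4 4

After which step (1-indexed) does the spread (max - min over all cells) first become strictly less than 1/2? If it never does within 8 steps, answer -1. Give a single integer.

Answer: 1

Derivation:
Step 1: max=13/3, min=4, spread=1/3
  -> spread < 1/2 first at step 1
Step 2: max=1027/240, min=4, spread=67/240
Step 3: max=9077/2160, min=4, spread=437/2160
Step 4: max=3613531/864000, min=4009/1000, spread=29951/172800
Step 5: max=32319821/7776000, min=13579/3375, spread=206761/1555200
Step 6: max=12897795571/3110400000, min=21765671/5400000, spread=14430763/124416000
Step 7: max=771603741689/186624000000, min=1745652727/432000000, spread=139854109/1492992000
Step 8: max=46212231890251/11197440000000, min=157371228977/38880000000, spread=7114543559/89579520000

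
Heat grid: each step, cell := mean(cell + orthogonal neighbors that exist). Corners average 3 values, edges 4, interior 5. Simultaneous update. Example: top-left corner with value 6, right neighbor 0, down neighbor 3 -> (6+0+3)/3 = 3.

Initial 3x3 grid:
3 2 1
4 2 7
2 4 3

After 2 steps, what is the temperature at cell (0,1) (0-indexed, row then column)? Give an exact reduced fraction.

Step 1: cell (0,1) = 2
Step 2: cell (0,1) = 91/30
Full grid after step 2:
  31/12 91/30 103/36
  773/240 291/100 301/80
  53/18 291/80 32/9

Answer: 91/30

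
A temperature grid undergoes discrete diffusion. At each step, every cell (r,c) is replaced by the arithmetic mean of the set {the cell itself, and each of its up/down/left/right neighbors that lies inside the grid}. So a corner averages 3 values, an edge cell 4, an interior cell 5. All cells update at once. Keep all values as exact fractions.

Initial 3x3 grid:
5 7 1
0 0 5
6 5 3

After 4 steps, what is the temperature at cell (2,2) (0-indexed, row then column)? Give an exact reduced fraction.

Step 1: cell (2,2) = 13/3
Step 2: cell (2,2) = 121/36
Step 3: cell (2,2) = 7679/2160
Step 4: cell (2,2) = 441613/129600
Full grid after step 4:
  36499/10800 3002171/864000 220169/64800
  2979421/864000 1209727/360000 3004171/864000
  437663/129600 55649/16000 441613/129600

Answer: 441613/129600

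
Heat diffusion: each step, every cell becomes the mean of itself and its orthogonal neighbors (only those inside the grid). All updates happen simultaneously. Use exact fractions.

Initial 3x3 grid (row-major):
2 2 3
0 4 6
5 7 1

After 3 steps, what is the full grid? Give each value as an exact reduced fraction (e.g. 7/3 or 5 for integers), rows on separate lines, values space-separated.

Answer: 2929/1080 14257/4800 7273/2160
44371/14400 20827/6000 26573/7200
649/180 55421/14400 8803/2160

Derivation:
After step 1:
  4/3 11/4 11/3
  11/4 19/5 7/2
  4 17/4 14/3
After step 2:
  41/18 231/80 119/36
  713/240 341/100 469/120
  11/3 1003/240 149/36
After step 3:
  2929/1080 14257/4800 7273/2160
  44371/14400 20827/6000 26573/7200
  649/180 55421/14400 8803/2160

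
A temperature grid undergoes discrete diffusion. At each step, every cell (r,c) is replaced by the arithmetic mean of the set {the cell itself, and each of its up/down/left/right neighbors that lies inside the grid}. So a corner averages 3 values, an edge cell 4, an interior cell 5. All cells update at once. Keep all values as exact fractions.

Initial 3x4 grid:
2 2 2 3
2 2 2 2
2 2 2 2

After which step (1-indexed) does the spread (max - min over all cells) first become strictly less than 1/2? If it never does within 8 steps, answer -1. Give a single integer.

Step 1: max=7/3, min=2, spread=1/3
  -> spread < 1/2 first at step 1
Step 2: max=41/18, min=2, spread=5/18
Step 3: max=473/216, min=2, spread=41/216
Step 4: max=56057/25920, min=2, spread=4217/25920
Step 5: max=3319549/1555200, min=14479/7200, spread=38417/311040
Step 6: max=197824211/93312000, min=290597/144000, spread=1903471/18662400
Step 7: max=11798429089/5598720000, min=8755759/4320000, spread=18038617/223948800
Step 8: max=705114582851/335923200000, min=790526759/388800000, spread=883978523/13436928000

Answer: 1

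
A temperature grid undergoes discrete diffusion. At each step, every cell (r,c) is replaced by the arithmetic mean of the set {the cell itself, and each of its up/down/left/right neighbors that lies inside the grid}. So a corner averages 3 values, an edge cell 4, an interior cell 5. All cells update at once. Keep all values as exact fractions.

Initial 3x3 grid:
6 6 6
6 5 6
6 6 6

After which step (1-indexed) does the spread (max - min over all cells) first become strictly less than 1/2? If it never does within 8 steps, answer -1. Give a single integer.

Step 1: max=6, min=23/4, spread=1/4
  -> spread < 1/2 first at step 1
Step 2: max=471/80, min=144/25, spread=51/400
Step 3: max=2113/360, min=27977/4800, spread=589/14400
Step 4: max=1686919/288000, min=175057/30000, spread=31859/1440000
Step 5: max=10535279/1800000, min=100988393/17280000, spread=751427/86400000
Step 6: max=6065736871/1036800000, min=631365313/108000000, spread=23149331/5184000000
Step 7: max=37905068111/6480000000, min=363765345737/62208000000, spread=616540643/311040000000
Step 8: max=21830947991239/3732480000000, min=2273687546017/388800000000, spread=17737747379/18662400000000

Answer: 1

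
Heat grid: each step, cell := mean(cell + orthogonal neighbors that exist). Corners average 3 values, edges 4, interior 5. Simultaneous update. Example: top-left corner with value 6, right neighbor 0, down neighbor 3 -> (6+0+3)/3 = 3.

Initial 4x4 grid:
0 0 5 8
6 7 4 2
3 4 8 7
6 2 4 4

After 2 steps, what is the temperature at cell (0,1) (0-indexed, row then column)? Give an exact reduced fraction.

Step 1: cell (0,1) = 3
Step 2: cell (0,1) = 269/80
Full grid after step 2:
  3 269/80 349/80 29/6
  299/80 106/25 243/50 207/40
  1033/240 463/100 503/100 209/40
  149/36 509/120 189/40 59/12

Answer: 269/80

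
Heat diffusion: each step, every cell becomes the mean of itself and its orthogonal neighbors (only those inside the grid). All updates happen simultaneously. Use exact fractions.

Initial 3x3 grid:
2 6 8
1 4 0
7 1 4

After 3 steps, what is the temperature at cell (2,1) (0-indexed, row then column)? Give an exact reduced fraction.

Answer: 5971/1800

Derivation:
Step 1: cell (2,1) = 4
Step 2: cell (2,1) = 83/30
Step 3: cell (2,1) = 5971/1800
Full grid after step 3:
  141/40 7171/1800 2071/540
  8453/2400 9883/3000 13267/3600
  1109/360 5971/1800 1651/540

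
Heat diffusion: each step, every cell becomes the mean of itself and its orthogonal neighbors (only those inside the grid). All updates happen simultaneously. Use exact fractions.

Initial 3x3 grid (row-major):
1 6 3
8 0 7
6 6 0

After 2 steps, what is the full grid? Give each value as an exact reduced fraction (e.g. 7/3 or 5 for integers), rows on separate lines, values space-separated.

After step 1:
  5 5/2 16/3
  15/4 27/5 5/2
  20/3 3 13/3
After step 2:
  15/4 547/120 31/9
  1249/240 343/100 527/120
  161/36 97/20 59/18

Answer: 15/4 547/120 31/9
1249/240 343/100 527/120
161/36 97/20 59/18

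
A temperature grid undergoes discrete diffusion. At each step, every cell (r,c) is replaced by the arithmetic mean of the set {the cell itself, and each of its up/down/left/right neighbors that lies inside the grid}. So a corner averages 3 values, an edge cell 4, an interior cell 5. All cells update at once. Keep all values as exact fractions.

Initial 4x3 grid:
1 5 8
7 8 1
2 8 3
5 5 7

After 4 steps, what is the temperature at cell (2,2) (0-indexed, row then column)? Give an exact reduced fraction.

Step 1: cell (2,2) = 19/4
Step 2: cell (2,2) = 399/80
Step 3: cell (2,2) = 167/32
Step 4: cell (2,2) = 8223/1600
Full grid after step 4:
  64549/12960 145607/28800 2047/405
  109259/21600 1901/375 221693/43200
  36491/7200 124589/24000 8223/1600
  14879/2880 296893/57600 45107/8640

Answer: 8223/1600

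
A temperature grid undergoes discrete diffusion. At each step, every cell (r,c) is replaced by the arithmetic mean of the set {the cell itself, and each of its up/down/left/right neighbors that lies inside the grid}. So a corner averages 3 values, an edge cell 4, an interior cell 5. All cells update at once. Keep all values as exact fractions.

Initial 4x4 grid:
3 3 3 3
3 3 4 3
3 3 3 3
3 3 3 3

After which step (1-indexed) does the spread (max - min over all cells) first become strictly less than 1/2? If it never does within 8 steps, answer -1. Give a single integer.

Step 1: max=13/4, min=3, spread=1/4
  -> spread < 1/2 first at step 1
Step 2: max=161/50, min=3, spread=11/50
Step 3: max=7567/2400, min=3, spread=367/2400
Step 4: max=33971/10800, min=1813/600, spread=1337/10800
Step 5: max=1013669/324000, min=54469/18000, spread=33227/324000
Step 6: max=30374327/9720000, min=328049/108000, spread=849917/9720000
Step 7: max=908514347/291600000, min=4928533/1620000, spread=21378407/291600000
Step 8: max=27210462371/8748000000, min=1481688343/486000000, spread=540072197/8748000000

Answer: 1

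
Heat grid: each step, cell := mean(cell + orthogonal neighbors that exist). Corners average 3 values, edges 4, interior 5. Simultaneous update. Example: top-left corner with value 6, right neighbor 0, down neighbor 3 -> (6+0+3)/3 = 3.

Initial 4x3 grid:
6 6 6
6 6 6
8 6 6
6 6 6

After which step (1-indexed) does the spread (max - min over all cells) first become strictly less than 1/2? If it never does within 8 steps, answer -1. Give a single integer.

Answer: 3

Derivation:
Step 1: max=20/3, min=6, spread=2/3
Step 2: max=391/60, min=6, spread=31/60
Step 3: max=3451/540, min=6, spread=211/540
  -> spread < 1/2 first at step 3
Step 4: max=340897/54000, min=5447/900, spread=14077/54000
Step 5: max=3056407/486000, min=327683/54000, spread=5363/24300
Step 6: max=91220809/14580000, min=182869/30000, spread=93859/583200
Step 7: max=5459074481/874800000, min=296936467/48600000, spread=4568723/34992000
Step 8: max=326708435629/52488000000, min=8929618889/1458000000, spread=8387449/83980800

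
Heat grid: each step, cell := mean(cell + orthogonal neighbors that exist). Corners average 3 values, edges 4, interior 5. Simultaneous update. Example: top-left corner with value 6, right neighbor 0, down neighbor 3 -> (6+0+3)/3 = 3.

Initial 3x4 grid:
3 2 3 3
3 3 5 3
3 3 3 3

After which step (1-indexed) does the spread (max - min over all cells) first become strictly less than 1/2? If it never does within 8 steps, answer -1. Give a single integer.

Answer: 3

Derivation:
Step 1: max=7/2, min=8/3, spread=5/6
Step 2: max=337/100, min=101/36, spread=127/225
Step 3: max=7907/2400, min=1573/540, spread=8243/21600
  -> spread < 1/2 first at step 3
Step 4: max=70787/21600, min=47839/16200, spread=4201/12960
Step 5: max=4201903/1296000, min=2917811/972000, spread=186893/777600
Step 6: max=251096117/77760000, min=176384269/58320000, spread=1910051/9331200
Step 7: max=14972028703/4665600000, min=10666023971/3499200000, spread=90079609/559872000
Step 8: max=894748663277/279936000000, min=643053658489/209952000000, spread=896250847/6718464000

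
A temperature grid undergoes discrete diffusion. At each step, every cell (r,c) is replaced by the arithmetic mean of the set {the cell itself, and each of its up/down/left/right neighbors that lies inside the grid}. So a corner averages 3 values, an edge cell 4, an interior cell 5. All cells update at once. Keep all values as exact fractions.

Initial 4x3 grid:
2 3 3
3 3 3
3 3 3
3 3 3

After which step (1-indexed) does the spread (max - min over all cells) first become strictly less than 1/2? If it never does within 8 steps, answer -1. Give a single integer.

Answer: 1

Derivation:
Step 1: max=3, min=8/3, spread=1/3
  -> spread < 1/2 first at step 1
Step 2: max=3, min=49/18, spread=5/18
Step 3: max=3, min=607/216, spread=41/216
Step 4: max=3, min=73543/25920, spread=4217/25920
Step 5: max=21521/7200, min=4456451/1555200, spread=38417/311040
Step 6: max=429403/144000, min=268735789/93312000, spread=1903471/18662400
Step 7: max=12844241/4320000, min=16195170911/5598720000, spread=18038617/223948800
Step 8: max=1153473241/388800000, min=974501417149/335923200000, spread=883978523/13436928000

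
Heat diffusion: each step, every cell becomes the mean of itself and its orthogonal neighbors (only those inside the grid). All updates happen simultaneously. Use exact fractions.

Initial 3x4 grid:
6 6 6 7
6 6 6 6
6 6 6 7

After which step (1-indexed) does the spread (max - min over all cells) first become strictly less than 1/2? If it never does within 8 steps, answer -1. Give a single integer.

Step 1: max=13/2, min=6, spread=1/2
Step 2: max=229/36, min=6, spread=13/36
  -> spread < 1/2 first at step 2
Step 3: max=9077/1440, min=6, spread=437/1440
Step 4: max=20263/3240, min=1735/288, spread=2977/12960
Step 5: max=32319821/5184000, min=13579/2250, spread=206761/1036800
Step 6: max=1932048679/311040000, min=4358147/720000, spread=1973167/12441600
Step 7: max=115692808661/18662400000, min=196458761/32400000, spread=101302493/746496000
Step 8: max=6927261595999/1119744000000, min=47241341171/7776000000, spread=996067739/8957952000

Answer: 2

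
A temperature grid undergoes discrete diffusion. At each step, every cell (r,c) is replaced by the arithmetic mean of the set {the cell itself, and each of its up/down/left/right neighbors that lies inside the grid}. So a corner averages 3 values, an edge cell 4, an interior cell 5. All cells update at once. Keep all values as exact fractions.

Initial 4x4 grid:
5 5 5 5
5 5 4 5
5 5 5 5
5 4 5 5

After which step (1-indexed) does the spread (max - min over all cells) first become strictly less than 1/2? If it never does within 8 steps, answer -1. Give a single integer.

Answer: 1

Derivation:
Step 1: max=5, min=14/3, spread=1/3
  -> spread < 1/2 first at step 1
Step 2: max=5, min=569/120, spread=31/120
Step 3: max=1187/240, min=8641/1800, spread=523/3600
Step 4: max=11827/2400, min=260053/54000, spread=12109/108000
Step 5: max=1059883/216000, min=7820689/1620000, spread=256867/3240000
Step 6: max=31728569/6480000, min=470058689/97200000, spread=2934923/48600000
Step 7: max=316681769/64800000, min=7057803031/1458000000, spread=135073543/2916000000
Step 8: max=28467897121/5832000000, min=423836925371/87480000000, spread=795382861/21870000000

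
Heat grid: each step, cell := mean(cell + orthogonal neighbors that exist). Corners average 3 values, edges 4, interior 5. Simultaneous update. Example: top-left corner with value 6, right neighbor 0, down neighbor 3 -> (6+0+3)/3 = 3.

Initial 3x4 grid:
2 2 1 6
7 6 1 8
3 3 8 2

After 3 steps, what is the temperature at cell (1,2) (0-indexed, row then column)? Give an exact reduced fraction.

Step 1: cell (1,2) = 24/5
Step 2: cell (1,2) = 377/100
Step 3: cell (1,2) = 1077/250
Full grid after step 3:
  7843/2160 26551/7200 8777/2400 1523/360
  3299/800 7741/2000 1077/250 6913/1600
  578/135 3997/900 5201/1200 3461/720

Answer: 1077/250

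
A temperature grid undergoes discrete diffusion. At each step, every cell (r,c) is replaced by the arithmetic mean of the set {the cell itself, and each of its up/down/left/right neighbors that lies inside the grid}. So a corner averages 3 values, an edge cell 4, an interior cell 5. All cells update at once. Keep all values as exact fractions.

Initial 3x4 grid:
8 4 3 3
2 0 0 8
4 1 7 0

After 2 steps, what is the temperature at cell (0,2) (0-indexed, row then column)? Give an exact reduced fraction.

Answer: 871/240

Derivation:
Step 1: cell (0,2) = 5/2
Step 2: cell (0,2) = 871/240
Full grid after step 2:
  143/36 739/240 871/240 119/36
  119/40 61/20 49/20 961/240
  53/18 131/60 17/5 13/4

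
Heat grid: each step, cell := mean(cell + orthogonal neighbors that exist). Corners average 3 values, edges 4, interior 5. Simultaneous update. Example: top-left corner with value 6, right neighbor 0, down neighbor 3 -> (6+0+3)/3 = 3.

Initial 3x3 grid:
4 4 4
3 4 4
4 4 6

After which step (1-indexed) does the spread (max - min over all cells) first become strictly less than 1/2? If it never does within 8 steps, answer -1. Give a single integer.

Step 1: max=14/3, min=11/3, spread=1
Step 2: max=41/9, min=893/240, spread=601/720
Step 3: max=583/135, min=8203/2160, spread=25/48
Step 4: max=138089/32400, min=504881/129600, spread=211/576
  -> spread < 1/2 first at step 4
Step 5: max=4068929/972000, min=30552307/7776000, spread=1777/6912
Step 6: max=484527851/116640000, min=1853899529/466560000, spread=14971/82944
Step 7: max=1803425167/437400000, min=111872057563/27993600000, spread=126121/995328
Step 8: max=1723999403309/419904000000, min=6746583691361/1679616000000, spread=1062499/11943936

Answer: 4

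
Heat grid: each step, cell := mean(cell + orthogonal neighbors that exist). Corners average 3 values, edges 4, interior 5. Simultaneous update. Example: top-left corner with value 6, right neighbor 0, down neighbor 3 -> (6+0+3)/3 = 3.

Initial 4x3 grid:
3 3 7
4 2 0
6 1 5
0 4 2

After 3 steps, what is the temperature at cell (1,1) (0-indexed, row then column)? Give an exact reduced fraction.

Step 1: cell (1,1) = 2
Step 2: cell (1,1) = 83/25
Step 3: cell (1,1) = 17413/6000
Full grid after step 3:
  1393/432 48827/14400 1345/432
  11923/3600 17413/6000 11473/3600
  10213/3600 6151/2000 9713/3600
  6521/2160 12709/4800 6301/2160

Answer: 17413/6000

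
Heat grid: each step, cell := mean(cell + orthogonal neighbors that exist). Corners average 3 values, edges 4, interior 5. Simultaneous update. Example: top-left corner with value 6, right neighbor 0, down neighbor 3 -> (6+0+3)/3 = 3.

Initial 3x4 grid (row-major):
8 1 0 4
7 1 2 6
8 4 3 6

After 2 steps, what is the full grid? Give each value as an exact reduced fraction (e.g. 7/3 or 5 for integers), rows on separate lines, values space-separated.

After step 1:
  16/3 5/2 7/4 10/3
  6 3 12/5 9/2
  19/3 4 15/4 5
After step 2:
  83/18 151/48 599/240 115/36
  31/6 179/50 77/25 457/120
  49/9 205/48 303/80 53/12

Answer: 83/18 151/48 599/240 115/36
31/6 179/50 77/25 457/120
49/9 205/48 303/80 53/12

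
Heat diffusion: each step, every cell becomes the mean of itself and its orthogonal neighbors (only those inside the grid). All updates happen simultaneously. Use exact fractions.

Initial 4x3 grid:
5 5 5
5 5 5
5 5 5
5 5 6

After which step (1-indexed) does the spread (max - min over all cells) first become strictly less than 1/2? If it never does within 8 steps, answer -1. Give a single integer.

Step 1: max=16/3, min=5, spread=1/3
  -> spread < 1/2 first at step 1
Step 2: max=95/18, min=5, spread=5/18
Step 3: max=1121/216, min=5, spread=41/216
Step 4: max=133817/25920, min=5, spread=4217/25920
Step 5: max=7985149/1555200, min=36079/7200, spread=38417/311040
Step 6: max=477760211/93312000, min=722597/144000, spread=1903471/18662400
Step 7: max=28594589089/5598720000, min=21715759/4320000, spread=18038617/223948800
Step 8: max=1712884182851/335923200000, min=1956926759/388800000, spread=883978523/13436928000

Answer: 1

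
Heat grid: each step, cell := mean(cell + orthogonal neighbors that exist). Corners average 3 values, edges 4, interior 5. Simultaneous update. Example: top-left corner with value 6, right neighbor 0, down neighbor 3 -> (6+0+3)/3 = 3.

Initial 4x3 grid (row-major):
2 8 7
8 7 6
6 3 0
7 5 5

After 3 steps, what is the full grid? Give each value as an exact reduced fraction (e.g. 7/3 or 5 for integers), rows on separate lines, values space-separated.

After step 1:
  6 6 7
  23/4 32/5 5
  6 21/5 7/2
  6 5 10/3
After step 2:
  71/12 127/20 6
  483/80 547/100 219/40
  439/80 251/50 481/120
  17/3 139/30 71/18
After step 3:
  4393/720 7121/1200 713/120
  13747/2400 11341/2000 3143/600
  13327/2400 29543/6000 16603/3600
  421/80 8669/1800 4531/1080

Answer: 4393/720 7121/1200 713/120
13747/2400 11341/2000 3143/600
13327/2400 29543/6000 16603/3600
421/80 8669/1800 4531/1080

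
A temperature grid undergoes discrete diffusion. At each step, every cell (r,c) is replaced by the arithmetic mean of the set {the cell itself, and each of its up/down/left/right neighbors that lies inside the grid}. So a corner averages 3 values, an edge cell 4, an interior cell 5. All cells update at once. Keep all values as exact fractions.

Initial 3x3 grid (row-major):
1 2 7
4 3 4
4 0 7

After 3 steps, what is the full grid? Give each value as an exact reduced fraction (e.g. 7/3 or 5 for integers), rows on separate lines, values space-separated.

After step 1:
  7/3 13/4 13/3
  3 13/5 21/4
  8/3 7/2 11/3
After step 2:
  103/36 751/240 77/18
  53/20 88/25 317/80
  55/18 373/120 149/36
After step 3:
  6221/2160 49637/14400 4093/1080
  1813/600 1637/500 19079/4800
  3173/1080 24881/7200 8071/2160

Answer: 6221/2160 49637/14400 4093/1080
1813/600 1637/500 19079/4800
3173/1080 24881/7200 8071/2160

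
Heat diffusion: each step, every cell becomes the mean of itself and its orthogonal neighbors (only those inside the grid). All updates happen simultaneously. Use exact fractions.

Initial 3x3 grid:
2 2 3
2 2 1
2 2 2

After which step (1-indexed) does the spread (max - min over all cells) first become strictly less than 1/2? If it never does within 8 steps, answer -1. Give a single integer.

Step 1: max=9/4, min=5/3, spread=7/12
Step 2: max=25/12, min=28/15, spread=13/60
  -> spread < 1/2 first at step 2
Step 3: max=9827/4800, min=253/135, spread=7483/43200
Step 4: max=87457/43200, min=207779/108000, spread=21727/216000
Step 5: max=11522681/5760000, min=1876289/972000, spread=10906147/155520000
Step 6: max=310334713/155520000, min=227079941/116640000, spread=36295/746496
Step 7: max=18530162411/9331200000, min=3414684163/1749600000, spread=305773/8957952
Step 8: max=1109682305617/559872000000, min=822199420619/419904000000, spread=2575951/107495424

Answer: 2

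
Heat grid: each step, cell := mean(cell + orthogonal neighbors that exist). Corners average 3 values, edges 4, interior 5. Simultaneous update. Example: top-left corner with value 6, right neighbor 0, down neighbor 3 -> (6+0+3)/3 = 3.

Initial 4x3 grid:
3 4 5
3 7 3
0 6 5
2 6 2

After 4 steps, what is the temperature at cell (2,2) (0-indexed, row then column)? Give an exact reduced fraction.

Answer: 57503/13500

Derivation:
Step 1: cell (2,2) = 4
Step 2: cell (2,2) = 68/15
Step 3: cell (2,2) = 15367/3600
Step 4: cell (2,2) = 57503/13500
Full grid after step 4:
  511513/129600 3577217/864000 21019/4800
  410539/108000 1491403/360000 12949/3000
  400649/108000 59297/15000 57503/13500
  29153/8100 93377/24000 66281/16200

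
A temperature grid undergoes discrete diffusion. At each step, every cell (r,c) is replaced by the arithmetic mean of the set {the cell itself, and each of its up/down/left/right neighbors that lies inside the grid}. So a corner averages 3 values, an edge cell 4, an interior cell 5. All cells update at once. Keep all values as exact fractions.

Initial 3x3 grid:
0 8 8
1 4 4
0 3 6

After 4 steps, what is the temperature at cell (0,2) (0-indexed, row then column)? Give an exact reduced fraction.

Step 1: cell (0,2) = 20/3
Step 2: cell (0,2) = 103/18
Step 3: cell (0,2) = 1117/216
Step 4: cell (0,2) = 61523/12960
Full grid after step 4:
  30257/8640 90259/21600 61523/12960
  542347/172800 68591/18000 129637/28800
  37423/12960 602147/172800 106481/25920

Answer: 61523/12960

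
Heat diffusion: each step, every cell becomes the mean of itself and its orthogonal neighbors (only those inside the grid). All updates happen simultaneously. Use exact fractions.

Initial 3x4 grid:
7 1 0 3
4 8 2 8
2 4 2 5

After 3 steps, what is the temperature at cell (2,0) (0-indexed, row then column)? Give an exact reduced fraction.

Answer: 4279/1080

Derivation:
Step 1: cell (2,0) = 10/3
Step 2: cell (2,0) = 151/36
Step 3: cell (2,0) = 4279/1080
Full grid after step 3:
  947/240 4573/1200 2981/900 389/108
  60901/14400 5591/1500 23119/6000 27313/7200
  4279/1080 28913/7200 9191/2400 605/144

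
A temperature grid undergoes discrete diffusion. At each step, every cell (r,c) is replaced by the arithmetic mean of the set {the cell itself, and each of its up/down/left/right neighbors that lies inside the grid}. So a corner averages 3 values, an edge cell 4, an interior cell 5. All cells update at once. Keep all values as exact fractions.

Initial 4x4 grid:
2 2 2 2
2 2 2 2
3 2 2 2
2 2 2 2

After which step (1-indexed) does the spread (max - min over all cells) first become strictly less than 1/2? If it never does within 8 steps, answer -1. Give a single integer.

Step 1: max=7/3, min=2, spread=1/3
  -> spread < 1/2 first at step 1
Step 2: max=271/120, min=2, spread=31/120
Step 3: max=2371/1080, min=2, spread=211/1080
Step 4: max=232843/108000, min=2, spread=16843/108000
Step 5: max=2082643/972000, min=18079/9000, spread=130111/972000
Step 6: max=61962367/29160000, min=1087159/540000, spread=3255781/29160000
Step 7: max=1849953691/874800000, min=1091107/540000, spread=82360351/874800000
Step 8: max=55239316891/26244000000, min=196906441/97200000, spread=2074577821/26244000000

Answer: 1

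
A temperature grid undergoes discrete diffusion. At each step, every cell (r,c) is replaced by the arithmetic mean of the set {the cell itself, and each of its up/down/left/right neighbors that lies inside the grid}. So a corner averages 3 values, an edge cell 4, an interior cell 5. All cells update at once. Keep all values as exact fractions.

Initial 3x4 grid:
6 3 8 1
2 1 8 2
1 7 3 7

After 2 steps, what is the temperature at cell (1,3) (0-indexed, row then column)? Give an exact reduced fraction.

Answer: 497/120

Derivation:
Step 1: cell (1,3) = 9/2
Step 2: cell (1,3) = 497/120
Full grid after step 2:
  32/9 521/120 527/120 79/18
  137/40 93/25 487/100 497/120
  53/18 1007/240 353/80 59/12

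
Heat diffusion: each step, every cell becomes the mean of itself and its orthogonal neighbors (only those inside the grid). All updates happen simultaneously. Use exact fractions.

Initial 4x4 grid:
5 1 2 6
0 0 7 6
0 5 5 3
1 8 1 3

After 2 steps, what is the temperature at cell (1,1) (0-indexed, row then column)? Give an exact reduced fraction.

Step 1: cell (1,1) = 13/5
Step 2: cell (1,1) = 269/100
Full grid after step 2:
  7/4 53/20 11/3 85/18
  147/80 269/100 203/50 221/48
  187/80 313/100 203/50 977/240
  11/4 73/20 109/30 65/18

Answer: 269/100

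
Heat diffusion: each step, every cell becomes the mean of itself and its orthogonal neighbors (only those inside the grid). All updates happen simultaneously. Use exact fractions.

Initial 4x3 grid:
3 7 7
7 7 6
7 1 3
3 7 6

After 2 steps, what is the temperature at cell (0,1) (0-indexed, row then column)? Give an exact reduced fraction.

Answer: 359/60

Derivation:
Step 1: cell (0,1) = 6
Step 2: cell (0,1) = 359/60
Full grid after step 2:
  53/9 359/60 221/36
  653/120 567/100 1321/240
  127/24 467/100 241/48
  173/36 81/16 163/36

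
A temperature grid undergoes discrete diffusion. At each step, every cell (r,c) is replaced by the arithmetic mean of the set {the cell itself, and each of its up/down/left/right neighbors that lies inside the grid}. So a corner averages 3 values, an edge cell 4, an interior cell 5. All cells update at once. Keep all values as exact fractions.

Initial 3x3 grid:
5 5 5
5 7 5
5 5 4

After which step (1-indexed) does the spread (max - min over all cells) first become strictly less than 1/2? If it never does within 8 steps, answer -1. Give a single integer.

Step 1: max=11/2, min=14/3, spread=5/6
Step 2: max=269/50, min=91/18, spread=73/225
  -> spread < 1/2 first at step 2
Step 3: max=12713/2400, min=5477/1080, spread=4877/21600
Step 4: max=57079/10800, min=333799/64800, spread=347/2592
Step 5: max=3403163/648000, min=20053853/3888000, spread=2921/31104
Step 6: max=204009811/38880000, min=1208676991/233280000, spread=24611/373248
Step 7: max=12209637167/2332800000, min=72609919877/13996800000, spread=207329/4478976
Step 8: max=731876631199/139968000000, min=4363968615319/839808000000, spread=1746635/53747712

Answer: 2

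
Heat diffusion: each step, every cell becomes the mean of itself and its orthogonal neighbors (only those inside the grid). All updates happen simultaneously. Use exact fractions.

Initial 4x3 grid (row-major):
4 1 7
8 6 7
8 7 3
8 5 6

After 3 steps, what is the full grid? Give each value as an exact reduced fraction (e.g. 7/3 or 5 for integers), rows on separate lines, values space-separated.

After step 1:
  13/3 9/2 5
  13/2 29/5 23/4
  31/4 29/5 23/4
  7 13/2 14/3
After step 2:
  46/9 589/120 61/12
  1463/240 567/100 223/40
  541/80 158/25 659/120
  85/12 719/120 203/36
After step 3:
  11603/2160 37391/7200 467/90
  42551/7200 34283/6000 1091/200
  15757/2400 36283/6000 20723/3600
  529/80 45061/7200 1541/270

Answer: 11603/2160 37391/7200 467/90
42551/7200 34283/6000 1091/200
15757/2400 36283/6000 20723/3600
529/80 45061/7200 1541/270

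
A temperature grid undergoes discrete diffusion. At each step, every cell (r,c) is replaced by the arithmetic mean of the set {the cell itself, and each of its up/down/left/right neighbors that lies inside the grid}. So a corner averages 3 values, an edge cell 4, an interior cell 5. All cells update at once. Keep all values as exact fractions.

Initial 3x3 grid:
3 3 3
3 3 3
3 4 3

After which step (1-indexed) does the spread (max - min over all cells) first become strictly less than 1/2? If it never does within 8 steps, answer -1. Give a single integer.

Answer: 1

Derivation:
Step 1: max=10/3, min=3, spread=1/3
  -> spread < 1/2 first at step 1
Step 2: max=787/240, min=3, spread=67/240
Step 3: max=6917/2160, min=607/200, spread=1807/10800
Step 4: max=2749963/864000, min=16561/5400, spread=33401/288000
Step 5: max=24557933/7776000, min=1663391/540000, spread=3025513/38880000
Step 6: max=9796126867/3110400000, min=89155949/28800000, spread=53531/995328
Step 7: max=585904925849/186624000000, min=24119116051/7776000000, spread=450953/11943936
Step 8: max=35101223560603/11197440000000, min=2900368610519/933120000000, spread=3799043/143327232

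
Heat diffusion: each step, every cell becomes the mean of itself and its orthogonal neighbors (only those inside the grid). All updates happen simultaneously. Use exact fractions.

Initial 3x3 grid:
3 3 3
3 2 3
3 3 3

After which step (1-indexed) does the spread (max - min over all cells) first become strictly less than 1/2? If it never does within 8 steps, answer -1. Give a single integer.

Step 1: max=3, min=11/4, spread=1/4
  -> spread < 1/2 first at step 1
Step 2: max=231/80, min=69/25, spread=51/400
Step 3: max=1033/360, min=13577/4800, spread=589/14400
Step 4: max=822919/288000, min=85057/30000, spread=31859/1440000
Step 5: max=5135279/1800000, min=49148393/17280000, spread=751427/86400000
Step 6: max=2955336871/1036800000, min=307365313/108000000, spread=23149331/5184000000
Step 7: max=18465068111/6480000000, min=177141345737/62208000000, spread=616540643/311040000000
Step 8: max=10633507991239/3732480000000, min=1107287546017/388800000000, spread=17737747379/18662400000000

Answer: 1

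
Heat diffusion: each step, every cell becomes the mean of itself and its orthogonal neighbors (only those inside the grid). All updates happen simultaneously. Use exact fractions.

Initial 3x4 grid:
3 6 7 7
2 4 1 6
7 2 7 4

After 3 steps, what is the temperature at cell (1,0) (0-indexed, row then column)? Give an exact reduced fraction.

Answer: 2957/720

Derivation:
Step 1: cell (1,0) = 4
Step 2: cell (1,0) = 43/12
Step 3: cell (1,0) = 2957/720
Full grid after step 3:
  1733/432 6599/1440 1399/288 2363/432
  2957/720 4861/1200 5851/1200 1421/288
  835/216 3097/720 313/72 533/108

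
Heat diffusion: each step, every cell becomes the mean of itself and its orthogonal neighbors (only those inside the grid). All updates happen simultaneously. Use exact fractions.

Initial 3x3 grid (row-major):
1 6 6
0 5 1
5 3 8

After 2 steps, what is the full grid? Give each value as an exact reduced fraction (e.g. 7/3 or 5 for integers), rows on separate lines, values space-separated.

After step 1:
  7/3 9/2 13/3
  11/4 3 5
  8/3 21/4 4
After step 2:
  115/36 85/24 83/18
  43/16 41/10 49/12
  32/9 179/48 19/4

Answer: 115/36 85/24 83/18
43/16 41/10 49/12
32/9 179/48 19/4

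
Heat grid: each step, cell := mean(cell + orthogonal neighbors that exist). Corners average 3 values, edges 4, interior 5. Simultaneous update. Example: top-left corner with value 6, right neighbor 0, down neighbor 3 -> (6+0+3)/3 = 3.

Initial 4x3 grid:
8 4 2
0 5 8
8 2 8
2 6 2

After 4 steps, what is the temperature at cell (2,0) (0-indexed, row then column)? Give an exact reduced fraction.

Answer: 983297/216000

Derivation:
Step 1: cell (2,0) = 3
Step 2: cell (2,0) = 1163/240
Step 3: cell (2,0) = 30161/7200
Step 4: cell (2,0) = 983297/216000
Full grid after step 4:
  22001/4800 3949633/864000 630527/129600
  317299/72000 1717907/360000 1025647/216000
  983297/216000 405683/90000 1059047/216000
  280541/64800 251113/54000 301091/64800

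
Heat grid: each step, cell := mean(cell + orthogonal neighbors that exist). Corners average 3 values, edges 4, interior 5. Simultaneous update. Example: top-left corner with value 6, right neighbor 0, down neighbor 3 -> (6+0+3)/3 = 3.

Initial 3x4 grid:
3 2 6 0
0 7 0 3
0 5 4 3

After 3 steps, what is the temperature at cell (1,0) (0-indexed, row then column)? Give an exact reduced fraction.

Answer: 20393/7200

Derivation:
Step 1: cell (1,0) = 5/2
Step 2: cell (1,0) = 259/120
Step 3: cell (1,0) = 20393/7200
Full grid after step 3:
  701/270 11309/3600 3283/1200 17/6
  20393/7200 1049/375 4841/1500 18713/7200
  2789/1080 11459/3600 10549/3600 659/216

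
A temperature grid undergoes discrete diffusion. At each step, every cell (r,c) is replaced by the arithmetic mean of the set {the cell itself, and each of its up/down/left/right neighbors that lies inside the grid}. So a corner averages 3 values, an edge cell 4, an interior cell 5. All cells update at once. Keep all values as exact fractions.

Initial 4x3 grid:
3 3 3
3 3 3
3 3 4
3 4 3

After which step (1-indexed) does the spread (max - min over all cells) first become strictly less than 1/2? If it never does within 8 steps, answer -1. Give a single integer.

Step 1: max=11/3, min=3, spread=2/3
Step 2: max=273/80, min=3, spread=33/80
  -> spread < 1/2 first at step 2
Step 3: max=7339/2160, min=3, spread=859/2160
Step 4: max=430403/129600, min=5479/1800, spread=7183/25920
Step 5: max=25667077/7776000, min=330211/108000, spread=378377/1555200
Step 6: max=1525341623/466560000, min=3329789/1080000, spread=3474911/18662400
Step 7: max=91063600357/27993600000, min=301053989/97200000, spread=174402061/1119744000
Step 8: max=5436132566063/1679616000000, min=36303816727/11664000000, spread=1667063659/13436928000

Answer: 2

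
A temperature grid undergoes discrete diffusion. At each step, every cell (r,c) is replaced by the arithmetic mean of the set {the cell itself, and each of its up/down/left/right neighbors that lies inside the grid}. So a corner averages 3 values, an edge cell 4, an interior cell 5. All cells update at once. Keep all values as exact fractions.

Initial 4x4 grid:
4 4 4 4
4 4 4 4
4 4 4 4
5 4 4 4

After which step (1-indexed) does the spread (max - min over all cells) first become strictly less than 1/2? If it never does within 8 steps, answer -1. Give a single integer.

Step 1: max=13/3, min=4, spread=1/3
  -> spread < 1/2 first at step 1
Step 2: max=77/18, min=4, spread=5/18
Step 3: max=905/216, min=4, spread=41/216
Step 4: max=26963/6480, min=4, spread=1043/6480
Step 5: max=803153/194400, min=4, spread=25553/194400
Step 6: max=23999459/5832000, min=72079/18000, spread=645863/5832000
Step 7: max=717481691/174960000, min=480971/120000, spread=16225973/174960000
Step 8: max=21472677983/5248800000, min=216701/54000, spread=409340783/5248800000

Answer: 1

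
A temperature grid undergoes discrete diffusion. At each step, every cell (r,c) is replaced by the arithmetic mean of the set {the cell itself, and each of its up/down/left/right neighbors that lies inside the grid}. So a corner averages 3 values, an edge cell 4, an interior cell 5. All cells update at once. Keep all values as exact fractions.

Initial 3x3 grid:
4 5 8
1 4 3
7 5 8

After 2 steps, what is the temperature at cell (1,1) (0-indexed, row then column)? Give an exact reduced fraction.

Step 1: cell (1,1) = 18/5
Step 2: cell (1,1) = 123/25
Full grid after step 2:
  151/36 1051/240 49/9
  229/60 123/25 1201/240
  43/9 289/60 205/36

Answer: 123/25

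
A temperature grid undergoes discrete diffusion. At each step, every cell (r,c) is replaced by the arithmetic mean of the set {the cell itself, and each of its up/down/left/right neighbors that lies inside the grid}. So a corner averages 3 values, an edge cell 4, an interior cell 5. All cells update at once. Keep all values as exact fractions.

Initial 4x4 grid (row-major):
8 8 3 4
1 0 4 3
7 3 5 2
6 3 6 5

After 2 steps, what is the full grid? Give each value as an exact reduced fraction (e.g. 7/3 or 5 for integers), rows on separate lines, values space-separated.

After step 1:
  17/3 19/4 19/4 10/3
  4 16/5 3 13/4
  17/4 18/5 4 15/4
  16/3 9/2 19/4 13/3
After step 2:
  173/36 551/120 95/24 34/9
  1027/240 371/100 91/25 10/3
  1031/240 391/100 191/50 23/6
  169/36 1091/240 211/48 77/18

Answer: 173/36 551/120 95/24 34/9
1027/240 371/100 91/25 10/3
1031/240 391/100 191/50 23/6
169/36 1091/240 211/48 77/18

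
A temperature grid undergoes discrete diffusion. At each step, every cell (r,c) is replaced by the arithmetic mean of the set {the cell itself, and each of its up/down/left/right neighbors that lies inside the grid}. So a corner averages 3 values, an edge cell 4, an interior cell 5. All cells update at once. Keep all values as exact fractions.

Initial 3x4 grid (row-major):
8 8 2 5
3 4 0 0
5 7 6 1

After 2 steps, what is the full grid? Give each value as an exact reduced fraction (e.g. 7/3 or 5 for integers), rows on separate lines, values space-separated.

After step 1:
  19/3 11/2 15/4 7/3
  5 22/5 12/5 3/2
  5 11/2 7/2 7/3
After step 2:
  101/18 1199/240 839/240 91/36
  311/60 114/25 311/100 257/120
  31/6 23/5 103/30 22/9

Answer: 101/18 1199/240 839/240 91/36
311/60 114/25 311/100 257/120
31/6 23/5 103/30 22/9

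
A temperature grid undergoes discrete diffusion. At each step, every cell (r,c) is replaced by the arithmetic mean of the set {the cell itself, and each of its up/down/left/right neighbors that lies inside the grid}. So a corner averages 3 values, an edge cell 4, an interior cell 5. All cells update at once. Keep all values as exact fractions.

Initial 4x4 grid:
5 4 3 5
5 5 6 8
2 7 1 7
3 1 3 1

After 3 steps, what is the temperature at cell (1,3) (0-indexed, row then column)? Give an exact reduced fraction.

Step 1: cell (1,3) = 13/2
Step 2: cell (1,3) = 1241/240
Step 3: cell (1,3) = 37043/7200
Full grid after step 3:
  9889/2160 32587/7200 35963/7200 5503/1080
  3779/900 27691/6000 13807/3000 37043/7200
  583/150 3643/1000 25477/6000 30211/7200
  123/40 4019/1200 11453/3600 8143/2160

Answer: 37043/7200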